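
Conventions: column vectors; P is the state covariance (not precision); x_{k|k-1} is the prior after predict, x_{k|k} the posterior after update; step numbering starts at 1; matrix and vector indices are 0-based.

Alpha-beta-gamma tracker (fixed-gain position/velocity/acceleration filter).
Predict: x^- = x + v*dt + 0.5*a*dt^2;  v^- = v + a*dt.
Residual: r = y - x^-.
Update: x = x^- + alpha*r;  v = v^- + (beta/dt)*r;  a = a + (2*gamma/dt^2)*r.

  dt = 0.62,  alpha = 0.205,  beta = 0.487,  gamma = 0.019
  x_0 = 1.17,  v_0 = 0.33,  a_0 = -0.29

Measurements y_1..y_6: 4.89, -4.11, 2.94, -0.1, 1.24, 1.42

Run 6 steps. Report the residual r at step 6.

step 1: x_pred=1.3189  r=3.5711  x^+=2.0509  v^+=2.9553  a^+=0.0630
step 2: x_pred=3.8953  r=-8.0053  x^+=2.2542  v^+=-3.2937  a^+=-0.7283
step 3: x_pred=0.0721  r=2.8679  x^+=0.6601  v^+=-1.4926  a^+=-0.4448
step 4: x_pred=-0.3509  r=0.2509  x^+=-0.2994  v^+=-1.5714  a^+=-0.4200
step 5: x_pred=-1.3544  r=2.5944  x^+=-0.8226  v^+=0.2061  a^+=-0.1636
step 6: x_pred=-0.7262  r=2.1462  x^+=-0.2863  v^+=1.7905  a^+=0.0486

resid = 2.1462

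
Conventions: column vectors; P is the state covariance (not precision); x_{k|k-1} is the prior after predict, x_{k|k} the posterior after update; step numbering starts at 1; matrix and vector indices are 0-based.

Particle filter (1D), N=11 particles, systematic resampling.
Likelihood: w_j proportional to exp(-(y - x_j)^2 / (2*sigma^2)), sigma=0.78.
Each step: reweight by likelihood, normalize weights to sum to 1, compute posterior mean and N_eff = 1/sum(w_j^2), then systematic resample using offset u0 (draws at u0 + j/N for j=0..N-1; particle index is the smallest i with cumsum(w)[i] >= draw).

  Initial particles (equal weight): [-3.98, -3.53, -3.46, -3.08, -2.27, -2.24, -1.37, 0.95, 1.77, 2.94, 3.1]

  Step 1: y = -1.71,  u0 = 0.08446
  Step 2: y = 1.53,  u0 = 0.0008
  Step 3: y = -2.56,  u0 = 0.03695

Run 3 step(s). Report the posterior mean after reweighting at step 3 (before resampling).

post_mean = -1.5771

step 1: w=[0.0051, 0.0230, 0.0283, 0.0749, 0.2708, 0.2782, 0.3186, 0.0010, 0.0000, 0.0000, 0.0000]  mean=-2.1035  Neff=3.8577  idx=[3, 4, 4, 4, 5, 5, 5, 6, 6, 6, 6]
step 2: w=[0.0000, 0.0017, 0.0017, 0.0017, 0.0021, 0.0021, 0.0021, 0.2471, 0.2471, 0.2471, 0.2471]  mean=-1.3802  Neff=4.0934  idx=[1, 7, 7, 8, 8, 8, 9, 9, 9, 10, 10]
step 3: w=[0.2301, 0.0770, 0.0770, 0.0770, 0.0770, 0.0770, 0.0770, 0.0770, 0.0770, 0.0770, 0.0770]  mean=-1.5771  Neff=8.9117  idx=[0, 0, 0, 2, 3, 4, 5, 6, 7, 9, 10]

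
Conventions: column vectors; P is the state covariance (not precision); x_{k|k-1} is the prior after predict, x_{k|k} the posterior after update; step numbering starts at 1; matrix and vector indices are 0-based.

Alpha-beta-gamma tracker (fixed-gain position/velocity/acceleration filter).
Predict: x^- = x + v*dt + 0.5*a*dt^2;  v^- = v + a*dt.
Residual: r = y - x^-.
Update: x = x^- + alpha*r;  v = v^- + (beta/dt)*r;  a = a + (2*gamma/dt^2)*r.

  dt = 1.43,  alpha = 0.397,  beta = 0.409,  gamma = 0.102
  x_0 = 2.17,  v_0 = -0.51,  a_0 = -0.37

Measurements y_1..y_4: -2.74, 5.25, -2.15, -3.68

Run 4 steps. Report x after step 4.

step 1: x_pred=1.0624  r=-3.8024  x^+=-0.4472  v^+=-2.1266  a^+=-0.7493
step 2: x_pred=-4.2544  r=9.5044  x^+=-0.4812  v^+=-0.4798  a^+=0.1988
step 3: x_pred=-0.9639  r=-1.1861  x^+=-1.4348  v^+=-0.5347  a^+=0.0805
step 4: x_pred=-2.1171  r=-1.5629  x^+=-2.7376  v^+=-0.8666  a^+=-0.0754

x_post = -2.7376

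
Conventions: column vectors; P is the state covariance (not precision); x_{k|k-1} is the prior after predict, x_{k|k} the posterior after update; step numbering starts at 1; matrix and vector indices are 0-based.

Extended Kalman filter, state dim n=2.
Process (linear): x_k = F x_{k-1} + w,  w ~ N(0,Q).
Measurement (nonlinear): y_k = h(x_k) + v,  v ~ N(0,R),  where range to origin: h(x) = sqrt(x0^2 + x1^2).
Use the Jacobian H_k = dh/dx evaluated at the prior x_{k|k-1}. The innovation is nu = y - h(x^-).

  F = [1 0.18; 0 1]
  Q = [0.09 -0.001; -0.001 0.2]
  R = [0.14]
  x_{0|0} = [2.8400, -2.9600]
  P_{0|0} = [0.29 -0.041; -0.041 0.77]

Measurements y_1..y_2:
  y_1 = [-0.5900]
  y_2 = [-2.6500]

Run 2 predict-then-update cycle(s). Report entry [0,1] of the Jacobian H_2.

H_jac[0,1] = 0.4897

step 1: x^-=[2.3072, -2.9600]  P^-=[0.3902 0.0966; 0.0966 0.9700]  H_jac=[0.6148 -0.7887]  S=[0.7972]  K=[0.2053; -0.8852]  nu=[-4.3430]  x^+=[1.4155, 0.8843]  P^+=[0.3566 0.2415; 0.2415 0.3454]
step 2: x^-=[1.5746, 0.8843]  P^-=[0.5447 0.3027; 0.3027 0.5454]  H_jac=[0.8719 0.4897]  S=[0.9433]  K=[0.6606; 0.5628]  nu=[-4.4560]  x^+=[-1.3689, -1.6237]  P^+=[0.1331 -0.0481; -0.0481 0.2465]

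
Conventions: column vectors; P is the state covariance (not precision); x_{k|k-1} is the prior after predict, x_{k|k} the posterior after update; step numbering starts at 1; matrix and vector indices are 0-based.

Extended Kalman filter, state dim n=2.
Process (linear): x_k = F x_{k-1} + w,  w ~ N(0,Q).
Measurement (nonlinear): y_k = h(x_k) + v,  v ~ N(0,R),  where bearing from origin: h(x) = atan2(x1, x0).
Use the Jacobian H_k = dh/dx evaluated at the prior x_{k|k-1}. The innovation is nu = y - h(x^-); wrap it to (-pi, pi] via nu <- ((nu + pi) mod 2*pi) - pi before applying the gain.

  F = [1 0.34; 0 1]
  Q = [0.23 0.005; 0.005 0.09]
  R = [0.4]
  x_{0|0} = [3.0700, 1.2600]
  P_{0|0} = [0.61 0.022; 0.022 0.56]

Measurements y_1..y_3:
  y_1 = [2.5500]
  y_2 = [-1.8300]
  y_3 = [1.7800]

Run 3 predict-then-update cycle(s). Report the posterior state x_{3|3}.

x_post = [4.8365, 1.8437]

step 1: x^-=[3.4984, 1.2600]  P^-=[0.9197 0.2174; 0.2174 0.6500]  H_jac=[-0.0911 0.2530]  S=[0.4392]  K=[-0.0656; 0.3293]  nu=[2.2043]  x^+=[3.3538, 1.9860]  P^+=[0.9178 0.2269; 0.2269 0.6024]
step 2: x^-=[4.0291, 1.9860]  P^-=[1.3717 0.4367; 0.4367 0.6924]  H_jac=[-0.0984 0.1997]  S=[0.4237]  K=[-0.1128; 0.2248]  nu=[-2.2880]  x^+=[4.2872, 1.4715]  P^+=[1.3663 0.4474; 0.4474 0.6709]
step 3: x^-=[4.7876, 1.4715]  P^-=[1.9781 0.6806; 0.6806 0.7609]  H_jac=[-0.0587 0.1908]  S=[0.4193]  K=[0.0330; 0.2511]  nu=[1.4818]  x^+=[4.8365, 1.8437]  P^+=[1.9777 0.6771; 0.6771 0.7345]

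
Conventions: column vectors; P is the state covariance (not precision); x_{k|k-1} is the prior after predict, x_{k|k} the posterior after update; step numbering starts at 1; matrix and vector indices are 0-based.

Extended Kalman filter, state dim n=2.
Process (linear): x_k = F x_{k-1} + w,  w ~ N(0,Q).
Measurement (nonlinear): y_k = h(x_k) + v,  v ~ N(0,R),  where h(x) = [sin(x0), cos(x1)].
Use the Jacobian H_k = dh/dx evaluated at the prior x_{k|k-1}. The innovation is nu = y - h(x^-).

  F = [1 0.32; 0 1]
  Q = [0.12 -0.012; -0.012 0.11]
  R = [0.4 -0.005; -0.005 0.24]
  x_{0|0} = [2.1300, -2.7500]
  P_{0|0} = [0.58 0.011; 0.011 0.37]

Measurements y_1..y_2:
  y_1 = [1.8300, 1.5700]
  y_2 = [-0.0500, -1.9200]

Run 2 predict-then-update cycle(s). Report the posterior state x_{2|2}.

step 1: x^-=[1.2500, -2.7500]  P^-=[0.7449 0.1174; 0.1174 0.4800]  H_jac=[0.3153 0.0000; 0.0000 0.3817]  S=[0.4741 0.0091; 0.0091 0.3099]  K=[0.4930 0.1301; 0.0667 0.5891]  nu=[0.8810, 2.4943]  x^+=[2.0087, -1.2217]  P^+=[0.6233 0.0753; 0.0753 0.3696]
step 2: x^-=[1.6178, -1.2217]  P^-=[0.8294 0.1816; 0.1816 0.4796]  H_jac=[-0.0470 0.0000; 0.0000 0.9397]  S=[0.4018 -0.0130; -0.0130 0.6635]  K=[-0.0887 0.2555; 0.0008 0.6793]  nu=[-1.0489, -2.2621]  x^+=[1.1329, -2.7590]  P^+=[0.7823 0.0657; 0.0657 0.1735]

x_post = [1.1329, -2.7590]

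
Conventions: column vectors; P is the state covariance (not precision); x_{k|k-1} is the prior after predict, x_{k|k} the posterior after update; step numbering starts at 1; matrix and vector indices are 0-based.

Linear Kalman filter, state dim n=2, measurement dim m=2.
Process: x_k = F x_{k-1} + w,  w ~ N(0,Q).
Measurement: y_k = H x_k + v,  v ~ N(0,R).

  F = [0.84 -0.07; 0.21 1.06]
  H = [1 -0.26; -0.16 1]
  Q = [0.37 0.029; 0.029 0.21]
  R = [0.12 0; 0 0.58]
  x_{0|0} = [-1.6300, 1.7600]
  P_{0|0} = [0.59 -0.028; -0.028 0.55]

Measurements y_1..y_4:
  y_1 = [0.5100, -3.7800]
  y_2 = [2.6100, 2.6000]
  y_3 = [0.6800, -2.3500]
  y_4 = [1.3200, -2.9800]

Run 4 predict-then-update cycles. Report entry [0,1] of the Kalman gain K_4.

step 1: x^-=[-1.4924, 1.5233]  P^-=[0.7923 0.0677; 0.0677 0.8415]  S=[0.9340 -0.2750; -0.2750 1.4201]  K=[0.8666 0.1263; 0.0111 0.5871]  nu=[2.3985, -5.5421]  x^+=[-0.1135, -1.7037]  P^+=[0.1284 0.0938; 0.0938 0.3555]
step 2: x^-=[0.0239, -1.8298]  P^-=[0.4513 0.1074; 0.1074 0.6569]  S=[0.5599 -0.1311; -0.1311 1.2141]  K=[0.7828 0.1135; 0.0104 0.5280]  nu=[2.1104, 4.4336]  x^+=[2.1793, 0.5333]  P^+=[0.1159 0.0844; 0.0844 0.3198]
step 3: x^-=[1.7933, 1.0229]  P^-=[0.4434 0.0996; 0.0996 0.6120]  S=[0.5530 -0.1263; -0.1263 1.1714]  K=[0.7798 0.1085; 0.0088 0.5097]  nu=[-0.8473, -3.0860]  x^+=[0.7975, -0.5576]  P^+=[0.1147 0.0813; 0.0813 0.3087]
step 4: x^-=[0.7090, -0.4236]  P^-=[0.4429 0.0975; 0.0975 0.5981]  S=[0.5526 -0.1248; -0.1248 1.1582]  K=[0.7797 0.1070; 0.0089 0.5039]  nu=[0.5009, -2.4430]  x^+=[0.8381, -1.6501]  P^+=[0.1145 0.0804; 0.0804 0.3051]

K[0,1] = 0.1070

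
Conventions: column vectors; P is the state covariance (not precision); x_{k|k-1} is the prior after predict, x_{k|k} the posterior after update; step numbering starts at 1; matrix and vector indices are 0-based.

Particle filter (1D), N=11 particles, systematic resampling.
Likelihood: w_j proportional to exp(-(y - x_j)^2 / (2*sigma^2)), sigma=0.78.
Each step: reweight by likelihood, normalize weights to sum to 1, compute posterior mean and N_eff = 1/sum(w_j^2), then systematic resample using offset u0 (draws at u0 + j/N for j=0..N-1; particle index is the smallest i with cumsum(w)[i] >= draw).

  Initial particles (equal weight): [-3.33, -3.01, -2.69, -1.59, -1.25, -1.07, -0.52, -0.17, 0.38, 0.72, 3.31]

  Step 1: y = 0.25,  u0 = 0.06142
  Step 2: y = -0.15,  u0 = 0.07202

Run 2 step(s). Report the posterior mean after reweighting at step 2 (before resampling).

step 1: w=[0.0000, 0.0000, 0.0002, 0.0165, 0.0419, 0.0635, 0.1634, 0.2301, 0.2624, 0.2219, 0.0001]  mean=-0.0115  Neff=4.9075  idx=[5, 6, 6, 7, 7, 8, 8, 8, 9, 9, 9]
step 2: w=[0.0603, 0.1080, 0.1080, 0.1208, 0.1208, 0.0959, 0.0959, 0.0959, 0.0649, 0.0649, 0.0649]  mean=0.0316  Neff=10.3816  idx=[1, 1, 2, 3, 4, 5, 6, 6, 7, 9, 10]

post_mean = 0.0316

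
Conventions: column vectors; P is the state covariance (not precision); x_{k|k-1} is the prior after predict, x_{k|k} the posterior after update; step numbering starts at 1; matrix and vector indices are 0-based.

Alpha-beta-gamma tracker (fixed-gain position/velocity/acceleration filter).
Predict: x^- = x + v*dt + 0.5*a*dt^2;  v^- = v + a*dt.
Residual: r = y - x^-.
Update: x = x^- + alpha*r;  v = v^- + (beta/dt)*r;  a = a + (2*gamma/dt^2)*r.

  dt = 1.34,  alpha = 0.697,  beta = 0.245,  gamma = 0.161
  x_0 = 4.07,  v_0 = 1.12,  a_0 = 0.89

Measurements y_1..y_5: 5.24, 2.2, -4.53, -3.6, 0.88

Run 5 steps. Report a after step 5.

step 1: x_pred=6.3698  r=-1.1298  x^+=5.5823  v^+=2.1060  a^+=0.6874
step 2: x_pred=9.0216  r=-6.8216  x^+=4.2669  v^+=1.7799  a^+=-0.5359
step 3: x_pred=6.1709  r=-10.7009  x^+=-1.2876  v^+=-0.8947  a^+=-2.4549
step 4: x_pred=-4.6905  r=1.0905  x^+=-3.9304  v^+=-3.9848  a^+=-2.2593
step 5: x_pred=-11.2985  r=12.1785  x^+=-2.8101  v^+=-4.7856  a^+=-0.0754

a_post = -0.0754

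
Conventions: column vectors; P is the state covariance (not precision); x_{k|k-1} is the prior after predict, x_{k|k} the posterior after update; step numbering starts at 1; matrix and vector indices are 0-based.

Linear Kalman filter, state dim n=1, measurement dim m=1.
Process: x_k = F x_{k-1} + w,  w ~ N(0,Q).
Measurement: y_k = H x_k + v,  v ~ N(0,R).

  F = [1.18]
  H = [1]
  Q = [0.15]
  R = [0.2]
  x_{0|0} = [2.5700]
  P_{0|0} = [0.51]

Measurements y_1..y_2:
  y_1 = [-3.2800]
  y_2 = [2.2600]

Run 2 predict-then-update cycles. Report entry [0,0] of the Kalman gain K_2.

step 1: x^-=[3.0326]  P^-=[0.8601]  S=[1.0601]  K=[0.8113]  nu=[-6.3126]  x^+=[-2.0891]  P^+=[0.1623]
step 2: x^-=[-2.4651]  P^-=[0.3759]  S=[0.5759]  K=[0.6527]  nu=[4.7251]  x^+=[0.6192]  P^+=[0.1305]

K[0,0] = 0.6527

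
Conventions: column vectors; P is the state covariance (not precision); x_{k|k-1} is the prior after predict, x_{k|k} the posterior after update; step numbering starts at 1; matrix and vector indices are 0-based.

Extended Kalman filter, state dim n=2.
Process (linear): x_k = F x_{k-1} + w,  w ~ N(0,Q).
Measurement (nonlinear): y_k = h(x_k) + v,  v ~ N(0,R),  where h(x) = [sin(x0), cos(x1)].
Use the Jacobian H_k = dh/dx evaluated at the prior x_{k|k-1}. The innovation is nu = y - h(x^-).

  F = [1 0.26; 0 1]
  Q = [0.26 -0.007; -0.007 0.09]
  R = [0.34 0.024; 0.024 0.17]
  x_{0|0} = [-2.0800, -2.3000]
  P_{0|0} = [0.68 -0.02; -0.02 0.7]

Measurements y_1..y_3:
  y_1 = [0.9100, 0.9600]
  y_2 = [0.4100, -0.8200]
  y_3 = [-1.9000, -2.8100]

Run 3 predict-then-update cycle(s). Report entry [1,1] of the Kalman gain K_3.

K[1,1] = 0.5948

step 1: x^-=[-2.6780, -2.3000]  P^-=[0.9769 0.1550; 0.1550 0.7900]  H_jac=[-0.8945 0.0000; 0.0000 0.7457]  S=[1.1216 -0.0794; -0.0794 0.6093]  K=[-0.7728 0.0890; -0.0557 0.9596]  nu=[1.3572, 1.6263]  x^+=[-3.5820, -0.8150]  P^+=[0.2914 -0.0046; -0.0046 0.2170]
step 2: x^-=[-3.7939, -0.8150]  P^-=[0.5637 0.0448; 0.0448 0.3070]  H_jac=[-0.7947 0.0000; 0.0000 0.7277]  S=[0.6959 -0.0019; -0.0019 0.3326]  K=[-0.6433 0.0944; -0.0493 0.6714]  nu=[-0.1971, -1.5059]  x^+=[-3.8093, -1.8164]  P^+=[0.2724 0.0008; 0.0008 0.1552]
step 3: x^-=[-4.2815, -1.8164]  P^-=[0.5433 0.0342; 0.0342 0.2452]  H_jac=[-0.4176 0.0000; 0.0000 0.9700]  S=[0.4348 0.0102; 0.0102 0.4007]  K=[-0.5242 0.0960; -0.0467 0.5948]  nu=[-2.8086, -2.5669]  x^+=[-3.0558, -3.2118]  P^+=[0.4212 0.0039; 0.0039 0.1031]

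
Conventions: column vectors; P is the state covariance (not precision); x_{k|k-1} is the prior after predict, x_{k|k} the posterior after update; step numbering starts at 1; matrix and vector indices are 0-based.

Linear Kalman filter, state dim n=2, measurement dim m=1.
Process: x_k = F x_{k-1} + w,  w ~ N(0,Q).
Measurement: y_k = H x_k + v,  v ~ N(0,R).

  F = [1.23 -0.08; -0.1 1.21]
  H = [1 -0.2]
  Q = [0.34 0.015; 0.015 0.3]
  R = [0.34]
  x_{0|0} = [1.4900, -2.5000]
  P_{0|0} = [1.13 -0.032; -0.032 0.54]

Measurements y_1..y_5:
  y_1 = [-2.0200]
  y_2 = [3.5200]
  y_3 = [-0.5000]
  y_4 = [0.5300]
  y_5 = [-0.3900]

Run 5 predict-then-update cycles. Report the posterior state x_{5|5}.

step 1: x^-=[2.0327, -3.1740]  P^-=[2.0593 -0.2241; -0.2241 1.1097]  S=[2.5334]  K=[0.8306; -0.1761]  nu=[-4.6875]  x^+=[-1.8606, -2.3486]  P^+=[0.3117 0.1464; 0.1464 1.0311]
step 2: x^-=[-2.1007, -2.6558]  P^-=[0.7893 0.0958; 0.0958 1.7774]  S=[1.1621]  K=[0.6627; -0.2234]  nu=[5.0895]  x^+=[1.2723, -3.7929]  P^+=[0.2789 0.2679; 0.2679 1.7193]
step 3: x^-=[1.8684, -4.7166]  P^-=[0.7202 0.2151; 0.2151 2.7553]  S=[1.0844]  K=[0.6245; -0.3098]  nu=[-3.3117]  x^+=[-0.1998, -3.6907]  P^+=[0.2973 0.4249; 0.4249 2.6512]
step 4: x^-=[0.0495, -4.4458]  P^-=[0.7232 0.3576; 0.3576 4.0818]  S=[1.0834]  K=[0.6015; -0.4234]  nu=[-0.4087]  x^+=[-0.1963, -4.2727]  P^+=[0.3312 0.6335; 0.6335 3.8875]
step 5: x^-=[0.1004, -5.1504]  P^-=[0.7413 0.5459; 0.5459 5.8417]  S=[1.0966]  K=[0.5764; -0.5676]  nu=[-1.5205]  x^+=[-0.7761, -4.2874]  P^+=[0.3769 0.9047; 0.9047 5.4884]

x_post = [-0.7761, -4.2874]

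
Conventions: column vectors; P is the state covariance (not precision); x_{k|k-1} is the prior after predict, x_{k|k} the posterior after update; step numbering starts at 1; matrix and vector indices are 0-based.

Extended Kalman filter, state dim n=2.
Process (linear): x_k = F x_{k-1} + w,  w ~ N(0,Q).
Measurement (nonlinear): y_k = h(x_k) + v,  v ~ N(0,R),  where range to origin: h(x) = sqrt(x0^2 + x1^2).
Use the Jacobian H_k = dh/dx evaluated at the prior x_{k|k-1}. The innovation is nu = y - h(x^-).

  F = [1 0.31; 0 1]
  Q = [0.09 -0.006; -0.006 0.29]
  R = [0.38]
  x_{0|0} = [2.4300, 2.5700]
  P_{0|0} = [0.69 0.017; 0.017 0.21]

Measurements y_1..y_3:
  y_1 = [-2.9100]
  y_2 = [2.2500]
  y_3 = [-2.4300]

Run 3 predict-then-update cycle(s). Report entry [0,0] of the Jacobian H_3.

H_jac[0,0] = -0.8956

step 1: x^-=[3.2267, 2.5700]  P^-=[0.8107 0.0761; 0.0761 0.5000]  H_jac=[0.7822 0.6230]  S=[1.1443]  K=[0.5956; 0.3242]  nu=[-7.0351]  x^+=[-0.9636, 0.2889]  P^+=[0.4048 -0.1449; -0.1449 0.3797]
step 2: x^-=[-0.8740, 0.2889]  P^-=[0.4414 -0.0332; -0.0332 0.6697]  H_jac=[-0.9495 0.3138]  S=[0.8637]  K=[-0.4973; 0.2798]  nu=[1.3295]  x^+=[-1.5352, 0.6609]  P^+=[0.2278 0.0870; 0.0870 0.6021]
step 3: x^-=[-1.3303, 0.6609]  P^-=[0.4296 0.2676; 0.2676 0.8921]  H_jac=[-0.8956 0.4449]  S=[0.6879]  K=[-0.3862; 0.2285]  nu=[-3.9155]  x^+=[0.1819, -0.2339]  P^+=[0.3270 0.3284; 0.3284 0.8561]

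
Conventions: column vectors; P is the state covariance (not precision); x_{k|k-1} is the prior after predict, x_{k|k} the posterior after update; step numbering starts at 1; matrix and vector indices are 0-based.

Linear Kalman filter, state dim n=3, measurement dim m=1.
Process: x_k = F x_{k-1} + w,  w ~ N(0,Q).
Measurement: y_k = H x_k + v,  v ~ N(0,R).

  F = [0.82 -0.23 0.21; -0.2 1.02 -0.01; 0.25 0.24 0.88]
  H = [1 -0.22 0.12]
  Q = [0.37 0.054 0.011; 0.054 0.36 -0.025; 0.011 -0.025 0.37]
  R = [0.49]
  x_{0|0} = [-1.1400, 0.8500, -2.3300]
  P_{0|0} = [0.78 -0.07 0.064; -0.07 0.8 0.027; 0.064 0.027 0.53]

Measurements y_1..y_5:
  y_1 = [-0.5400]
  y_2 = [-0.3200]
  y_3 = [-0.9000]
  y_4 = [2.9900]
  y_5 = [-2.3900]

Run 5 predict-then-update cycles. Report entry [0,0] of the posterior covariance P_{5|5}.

P_post[0,0] = 0.2690

step 1: x^-=[-1.6196, 1.1183, -2.1314]  P^-=[1.0060 -0.3218 0.2604; -0.3218 1.2518 0.1254; 0.2604 0.1254 0.9064]  S=[1.7671]  K=[0.6270; -0.3295; 0.1933]  nu=[1.5814]  x^+=[-0.6280, 0.5973, -1.8258]  P^+=[0.3112 0.0432 0.0462; 0.0432 1.0600 0.2380; 0.0462 0.2380 0.8404]
step 2: x^-=[-1.0357, 0.7531, -1.6203]  P^-=[0.6490 -0.1602 0.1772; -0.1602 1.4531 0.4253; 0.1772 0.4253 1.2274]  S=[1.3176]  K=[0.5355; -0.3254; 0.1753]  nu=[1.0759]  x^+=[-0.4597, 0.4030, -1.4317]  P^+=[0.2712 0.0695 0.0536; 0.0695 1.3135 0.5004; 0.0536 0.5004 1.1869]
step 3: x^-=[-0.7703, 0.5173, -1.2781]  P^-=[0.6181 -0.1342 0.1885; -0.1342 1.6992 0.7253; 0.1885 0.7253 1.6250]  S=[1.2797]  K=[0.5237; -0.3290; 0.1750]  nu=[0.1374]  x^+=[-0.6983, 0.4721, -1.2541]  P^+=[0.2671 0.0863 0.0712; 0.0863 1.5607 0.7990; 0.0712 0.7990 1.5858]
step 4: x^-=[-0.9445, 0.6337, -1.1649]  P^-=[0.6169 -0.1137 0.2184; -0.1137 1.9434 1.0502; 0.2184 1.0502 2.0838]  S=[1.2779]  K=[0.5228; -0.3249; 0.1858]  nu=[4.2137]  x^+=[1.2584, -0.7355, -0.3822]  P^+=[0.2676 0.1034 0.0943; 0.1034 1.8085 1.1273; 0.0943 1.1273 2.0397]
step 5: x^-=[1.1208, -0.9981, -0.1982]  P^-=[0.6201 -0.0879 0.2590; -0.0879 2.1877 1.4001; 0.2590 1.4001 2.6005]  S=[1.2804]  K=[0.5237; -0.3133; 0.2054]  nu=[-3.7066]  x^+=[-0.8204, 0.1633, -0.9597]  P^+=[0.2690 0.1222 0.1212; 0.1222 2.0620 1.4825; 0.1212 1.4825 2.5465]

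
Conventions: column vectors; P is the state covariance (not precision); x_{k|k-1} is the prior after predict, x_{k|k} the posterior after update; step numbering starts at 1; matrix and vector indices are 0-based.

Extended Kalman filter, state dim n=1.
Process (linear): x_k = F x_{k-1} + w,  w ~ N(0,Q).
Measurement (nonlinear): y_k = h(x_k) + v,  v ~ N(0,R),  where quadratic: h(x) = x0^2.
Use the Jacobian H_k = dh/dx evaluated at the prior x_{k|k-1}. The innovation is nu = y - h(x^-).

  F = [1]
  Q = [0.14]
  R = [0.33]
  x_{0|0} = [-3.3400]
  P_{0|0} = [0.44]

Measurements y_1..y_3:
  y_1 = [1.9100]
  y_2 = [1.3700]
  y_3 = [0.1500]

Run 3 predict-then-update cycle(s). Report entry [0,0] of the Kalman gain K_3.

step 1: x^-=[-3.3400]  P^-=[0.5800]  H_jac=[-6.6800]  S=[26.2110]  K=[-0.1478]  nu=[-9.2456]  x^+=[-1.9734]  P^+=[0.0073]
step 2: x^-=[-1.9734]  P^-=[0.1473]  H_jac=[-3.9467]  S=[2.6245]  K=[-0.2215]  nu=[-2.5241]  x^+=[-1.4142]  P^+=[0.0185]
step 3: x^-=[-1.4142]  P^-=[0.1585]  H_jac=[-2.8284]  S=[1.5982]  K=[-0.2805]  nu=[-1.8500]  x^+=[-0.8952]  P^+=[0.0327]

K[0,0] = -0.2805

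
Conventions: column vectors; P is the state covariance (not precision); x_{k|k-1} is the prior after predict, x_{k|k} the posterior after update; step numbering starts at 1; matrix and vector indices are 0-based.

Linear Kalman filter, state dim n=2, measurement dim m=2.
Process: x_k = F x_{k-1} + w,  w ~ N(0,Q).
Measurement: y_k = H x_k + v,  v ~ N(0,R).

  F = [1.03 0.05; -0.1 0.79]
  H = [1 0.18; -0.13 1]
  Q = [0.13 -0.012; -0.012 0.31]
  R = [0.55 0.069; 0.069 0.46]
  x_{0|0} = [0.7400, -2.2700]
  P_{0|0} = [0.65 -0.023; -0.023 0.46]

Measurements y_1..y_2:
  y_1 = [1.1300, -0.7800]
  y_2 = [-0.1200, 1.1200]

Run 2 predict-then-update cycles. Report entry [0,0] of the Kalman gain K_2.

step 1: x^-=[0.6487, -1.8673]  P^-=[0.8184 -0.0794; -0.0794 0.6072]  S=[1.3595 -0.0056; -0.0056 1.1017]  K=[0.5908 -0.1656; 0.0243 0.5607]  nu=[0.8174, 1.1716]  x^+=[0.9376, -1.1905]  P^+=[0.3126 0.0052; 0.0052 0.2603]
step 2: x^-=[0.9062, -1.0343]  P^-=[0.4628 -0.0297; -0.0297 0.4747]  S=[1.0175 0.0653; 0.0653 0.9503]  K=[0.4577 -0.1260; 0.0226 0.5021]  nu=[-0.8400, 2.2721]  x^+=[0.2354, 0.0875]  P^+=[0.2421 0.0051; 0.0051 0.2332]

K[0,0] = 0.4577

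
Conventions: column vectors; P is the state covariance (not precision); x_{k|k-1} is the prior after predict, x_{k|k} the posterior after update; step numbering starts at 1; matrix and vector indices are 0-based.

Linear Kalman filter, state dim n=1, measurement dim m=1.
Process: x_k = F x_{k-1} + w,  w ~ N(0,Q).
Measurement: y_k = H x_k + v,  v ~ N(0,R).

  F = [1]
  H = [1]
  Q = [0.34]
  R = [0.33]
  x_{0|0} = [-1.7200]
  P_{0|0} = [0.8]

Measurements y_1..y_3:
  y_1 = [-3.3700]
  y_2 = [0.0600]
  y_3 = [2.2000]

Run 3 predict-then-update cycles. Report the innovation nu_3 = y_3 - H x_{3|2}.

step 1: x^-=[-1.7200]  P^-=[1.1400]  S=[1.4700]  K=[0.7755]  nu=[-1.6500]  x^+=[-2.9996]  P^+=[0.2559]
step 2: x^-=[-2.9996]  P^-=[0.5959]  S=[0.9259]  K=[0.6436]  nu=[3.0596]  x^+=[-1.0304]  P^+=[0.2124]
step 3: x^-=[-1.0304]  P^-=[0.5524]  S=[0.8824]  K=[0.6260]  nu=[3.2304]  x^+=[0.9919]  P^+=[0.2066]

innov = [3.2304]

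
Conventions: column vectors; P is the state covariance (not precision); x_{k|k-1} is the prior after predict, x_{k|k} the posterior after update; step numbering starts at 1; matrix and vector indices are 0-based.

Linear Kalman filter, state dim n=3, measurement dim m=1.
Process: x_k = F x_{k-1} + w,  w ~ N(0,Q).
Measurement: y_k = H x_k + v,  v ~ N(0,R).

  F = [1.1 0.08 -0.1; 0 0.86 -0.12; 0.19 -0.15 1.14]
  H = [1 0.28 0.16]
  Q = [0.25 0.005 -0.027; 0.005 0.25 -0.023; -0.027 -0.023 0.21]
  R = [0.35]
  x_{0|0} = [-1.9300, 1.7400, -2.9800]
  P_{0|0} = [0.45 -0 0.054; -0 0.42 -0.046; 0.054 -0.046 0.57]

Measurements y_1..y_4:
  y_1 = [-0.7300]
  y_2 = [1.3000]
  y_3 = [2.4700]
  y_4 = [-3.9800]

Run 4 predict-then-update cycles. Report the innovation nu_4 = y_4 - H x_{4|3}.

step 1: x^-=[-1.6858, 1.8540, -4.0249]  P^-=[0.7917 0.0380 0.0588; 0.0380 0.5783 -0.2023; 0.0588 -0.2023 1.0156]  S=[1.2351]  K=[0.6573; 0.1357; 0.1333]  nu=[1.0807]  x^+=[-0.9755, 2.0006, -3.8808]  P^+=[0.2582 -0.0721 -0.0494; -0.0721 0.5556 -0.2247; -0.0494 -0.2247 0.9936]
step 2: x^-=[-0.5249, 2.1862, -4.9096]  P^-=[0.5776 0.0149 -0.1671; 0.0149 0.7216 -0.4656; -0.1671 -0.4656 1.5827]  S=[0.9379]  K=[0.5918; 0.1519; -0.0471]  nu=[1.9983]  x^+=[0.6577, 2.4898, -5.0037]  P^+=[0.2491 -0.0694 -0.1409; -0.0694 0.7000 -0.4588; -0.1409 -0.4588 1.5806]
step 3: x^-=[1.4231, 2.7416, -5.9527]  P^-=[0.5978 0.0689 -0.3759; 0.0689 0.8852 -0.7958; -0.3759 -0.7958 2.3887]  S=[0.9254]  K=[0.6019; 0.2047; -0.2339]  nu=[1.2317]  x^+=[2.1644, 2.9938, -6.2409]  P^+=[0.2626 -0.0451 -0.2456; -0.0451 0.8464 -0.7514; -0.2456 -0.7514 2.3381]
step 4: x^-=[3.2445, 3.3236, -7.1524]  P^-=[0.6546 0.1529 -0.6251; 0.1529 1.0647 -1.2040; -0.6251 -1.2040 3.4303]  S=[0.9536]  K=[0.6265; 0.2709; -0.4335]  nu=[-7.0107]  x^+=[-1.1476, 1.4242, -4.1130]  P^+=[0.2804 -0.0090 -0.3661; -0.0090 0.9947 -1.0920; -0.3661 -1.0920 3.2510]

innov = [-7.0107]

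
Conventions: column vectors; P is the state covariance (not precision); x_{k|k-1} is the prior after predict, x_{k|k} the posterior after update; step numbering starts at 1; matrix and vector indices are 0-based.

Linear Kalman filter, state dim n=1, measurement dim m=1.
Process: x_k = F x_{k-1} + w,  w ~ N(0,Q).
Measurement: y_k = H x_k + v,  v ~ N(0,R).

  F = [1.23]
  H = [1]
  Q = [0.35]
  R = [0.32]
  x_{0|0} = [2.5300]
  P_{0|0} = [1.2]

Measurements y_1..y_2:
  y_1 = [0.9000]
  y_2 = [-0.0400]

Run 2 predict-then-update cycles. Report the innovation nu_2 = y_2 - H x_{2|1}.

innov = [-1.4973]

step 1: x^-=[3.1119]  P^-=[2.1655]  S=[2.4855]  K=[0.8713]  nu=[-2.2119]  x^+=[1.1848]  P^+=[0.2788]
step 2: x^-=[1.4573]  P^-=[0.7718]  S=[1.0918]  K=[0.7069]  nu=[-1.4973]  x^+=[0.3988]  P^+=[0.2262]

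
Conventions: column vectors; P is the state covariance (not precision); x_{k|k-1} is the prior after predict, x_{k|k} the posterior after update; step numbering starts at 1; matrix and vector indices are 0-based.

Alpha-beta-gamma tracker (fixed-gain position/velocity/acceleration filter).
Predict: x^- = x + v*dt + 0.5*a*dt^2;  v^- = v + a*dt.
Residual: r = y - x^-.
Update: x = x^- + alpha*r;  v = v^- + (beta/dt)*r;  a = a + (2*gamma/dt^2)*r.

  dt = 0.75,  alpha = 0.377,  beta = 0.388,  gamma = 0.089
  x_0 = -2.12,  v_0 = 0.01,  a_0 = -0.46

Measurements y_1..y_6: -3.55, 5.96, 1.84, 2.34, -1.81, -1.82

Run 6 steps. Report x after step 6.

x_post = 1.0372

step 1: x_pred=-2.2419  r=-1.3081  x^+=-2.7350  v^+=-1.0117  a^+=-0.8739
step 2: x_pred=-3.7396  r=9.6996  x^+=-0.0829  v^+=3.3507  a^+=2.1954
step 3: x_pred=3.0477  r=-1.2077  x^+=2.5924  v^+=4.3726  a^+=1.8133
step 4: x_pred=6.3818  r=-4.0418  x^+=4.8580  v^+=3.6416  a^+=0.5343
step 5: x_pred=7.7395  r=-9.5495  x^+=4.1393  v^+=-0.8980  a^+=-2.4876
step 6: x_pred=2.7662  r=-4.5862  x^+=1.0372  v^+=-5.1363  a^+=-3.9389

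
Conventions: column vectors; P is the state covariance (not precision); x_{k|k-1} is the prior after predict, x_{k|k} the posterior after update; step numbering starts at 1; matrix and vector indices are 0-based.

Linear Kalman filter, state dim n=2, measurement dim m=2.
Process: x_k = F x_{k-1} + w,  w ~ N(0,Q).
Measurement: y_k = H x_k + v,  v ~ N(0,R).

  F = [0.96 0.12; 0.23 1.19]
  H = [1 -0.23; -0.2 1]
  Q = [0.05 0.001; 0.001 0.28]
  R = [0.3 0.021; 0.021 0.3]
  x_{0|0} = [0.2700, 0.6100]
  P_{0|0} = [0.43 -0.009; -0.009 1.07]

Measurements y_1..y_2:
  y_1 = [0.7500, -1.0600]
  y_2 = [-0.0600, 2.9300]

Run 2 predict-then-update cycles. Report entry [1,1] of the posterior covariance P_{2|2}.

step 1: x^-=[0.3324, 0.7880]  P^-=[0.4596 0.2382; 0.2382 1.8130]  S=[0.7460 -0.2388; -0.2388 2.0361]  K=[0.5878 0.1408; 0.0393 0.8716]  nu=[0.5988, -1.7815]  x^+=[0.4336, -0.7413]  P^+=[0.2011 0.0948; 0.0948 0.2813]
step 2: x^-=[0.3273, -0.7824]  P^-=[0.2612 0.1965; 0.1965 0.7408]  S=[0.5100 0.0039; 0.0039 0.9727]  K=[0.4224 0.1466; 0.0457 0.7211]  nu=[-0.5673, 3.7779]  x^+=[0.6415, 1.9157]  P^+=[0.1488 0.0826; 0.0826 0.2338]

P_post[1,1] = 0.2338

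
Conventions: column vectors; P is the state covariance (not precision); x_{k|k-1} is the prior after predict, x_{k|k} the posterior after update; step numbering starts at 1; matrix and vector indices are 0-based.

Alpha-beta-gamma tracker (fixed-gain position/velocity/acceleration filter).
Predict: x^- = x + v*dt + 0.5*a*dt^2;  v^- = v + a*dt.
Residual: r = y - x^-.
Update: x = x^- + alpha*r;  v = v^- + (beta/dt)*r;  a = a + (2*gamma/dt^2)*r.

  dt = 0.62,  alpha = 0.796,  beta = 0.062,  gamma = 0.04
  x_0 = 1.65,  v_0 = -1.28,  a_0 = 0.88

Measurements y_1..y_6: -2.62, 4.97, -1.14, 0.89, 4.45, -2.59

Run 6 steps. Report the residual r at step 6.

resid = -7.7196

step 1: x_pred=1.0255  r=-3.6455  x^+=-1.8763  v^+=-1.0990  a^+=0.1213
step 2: x_pred=-2.5343  r=7.5043  x^+=3.4391  v^+=-0.2733  a^+=1.6831
step 3: x_pred=3.5931  r=-4.7331  x^+=-0.1744  v^+=0.2969  a^+=0.6980
step 4: x_pred=0.1438  r=0.7462  x^+=0.7378  v^+=0.8043  a^+=0.8533
step 5: x_pred=1.4004  r=3.0496  x^+=3.8279  v^+=1.6383  a^+=1.4880
step 6: x_pred=5.1296  r=-7.7196  x^+=-1.0152  v^+=1.7889  a^+=-0.1186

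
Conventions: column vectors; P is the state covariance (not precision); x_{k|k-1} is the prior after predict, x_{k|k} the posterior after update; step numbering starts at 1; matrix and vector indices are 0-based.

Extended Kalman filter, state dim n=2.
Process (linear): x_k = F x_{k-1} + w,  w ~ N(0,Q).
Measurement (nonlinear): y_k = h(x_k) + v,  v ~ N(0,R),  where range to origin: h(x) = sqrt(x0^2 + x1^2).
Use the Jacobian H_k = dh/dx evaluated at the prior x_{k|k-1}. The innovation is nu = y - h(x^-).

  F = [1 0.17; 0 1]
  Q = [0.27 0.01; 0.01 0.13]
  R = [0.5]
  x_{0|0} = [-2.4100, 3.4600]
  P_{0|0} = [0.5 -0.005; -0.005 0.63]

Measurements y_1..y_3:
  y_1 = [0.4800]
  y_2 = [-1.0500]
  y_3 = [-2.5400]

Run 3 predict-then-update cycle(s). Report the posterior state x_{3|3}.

x_post = [0.2405, -0.6852]

step 1: x^-=[-1.8218, 3.4600]  P^-=[0.7865 0.1121; 0.1121 0.7600]  H_jac=[-0.4659 0.8848]  S=[1.1733]  K=[-0.2278; 0.5286]  nu=[-3.4303]  x^+=[-1.0405, 1.6466]  P^+=[0.7256 0.2534; 0.2534 0.4321]
step 2: x^-=[-0.7606, 1.6466]  P^-=[1.0943 0.3368; 0.3368 0.5621]  H_jac=[-0.4193 0.9078]  S=[0.8992]  K=[-0.1702; 0.4104]  nu=[-2.8638]  x^+=[-0.2731, 0.4713]  P^+=[1.0682 0.3997; 0.3997 0.4106]
step 3: x^-=[-0.1930, 0.4713]  P^-=[1.4860 0.4795; 0.4795 0.5406]  H_jac=[-0.3790 0.9254]  S=[0.8401]  K=[-0.1422; 0.3793]  nu=[-3.0492]  x^+=[0.2405, -0.6852]  P^+=[1.4690 0.5248; 0.5248 0.4198]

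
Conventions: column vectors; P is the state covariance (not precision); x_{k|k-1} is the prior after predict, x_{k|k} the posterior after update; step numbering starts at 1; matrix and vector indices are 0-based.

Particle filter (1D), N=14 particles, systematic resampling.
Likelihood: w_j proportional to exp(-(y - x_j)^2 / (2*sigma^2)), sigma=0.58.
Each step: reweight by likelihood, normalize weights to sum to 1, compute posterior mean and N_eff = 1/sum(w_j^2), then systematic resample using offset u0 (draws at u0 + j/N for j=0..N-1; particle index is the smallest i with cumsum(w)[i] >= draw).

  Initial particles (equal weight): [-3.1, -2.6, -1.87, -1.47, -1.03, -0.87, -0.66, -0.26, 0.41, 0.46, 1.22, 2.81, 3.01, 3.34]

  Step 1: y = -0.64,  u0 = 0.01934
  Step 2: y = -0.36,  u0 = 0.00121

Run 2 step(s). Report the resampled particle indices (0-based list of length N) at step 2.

resampled_idx = [0, 2, 4, 5, 6, 7, 7, 8, 9, 10, 10, 11, 12, 12]

step 1: w=[0.0000, 0.0008, 0.0242, 0.0823, 0.1829, 0.2119, 0.2291, 0.1850, 0.0445, 0.0380, 0.0013, 0.0000, 0.0000, 0.0000]  mean=-0.7030  Neff=5.6869  idx=[2, 3, 4, 4, 5, 5, 5, 6, 6, 6, 7, 7, 7, 8]
step 2: w=[0.0036, 0.0173, 0.0555, 0.0555, 0.0734, 0.0734, 0.0734, 0.0945, 0.0945, 0.0945, 0.1065, 0.1065, 0.1065, 0.0448]  mean=-0.5900  Neff=11.6996  idx=[0, 2, 4, 5, 6, 7, 7, 8, 9, 10, 10, 11, 12, 12]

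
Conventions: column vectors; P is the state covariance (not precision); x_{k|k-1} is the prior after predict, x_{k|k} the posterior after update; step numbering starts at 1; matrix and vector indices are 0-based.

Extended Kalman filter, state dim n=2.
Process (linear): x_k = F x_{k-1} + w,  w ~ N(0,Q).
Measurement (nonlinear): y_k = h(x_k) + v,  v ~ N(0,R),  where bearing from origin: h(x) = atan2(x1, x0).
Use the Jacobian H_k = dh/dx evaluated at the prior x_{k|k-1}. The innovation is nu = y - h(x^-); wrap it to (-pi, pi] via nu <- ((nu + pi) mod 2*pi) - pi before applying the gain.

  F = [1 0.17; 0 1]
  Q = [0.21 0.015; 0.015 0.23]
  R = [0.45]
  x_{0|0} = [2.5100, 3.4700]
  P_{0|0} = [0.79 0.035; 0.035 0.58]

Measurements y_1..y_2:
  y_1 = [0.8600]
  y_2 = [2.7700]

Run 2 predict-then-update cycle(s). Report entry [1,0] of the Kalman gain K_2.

K[1,0] = 0.2134

step 1: x^-=[3.0999, 3.4700]  P^-=[1.0287 0.1486; 0.1486 0.8100]  H_jac=[-0.1603 0.1432]  S=[0.4862]  K=[-0.2953; 0.1895]  nu=[0.0183]  x^+=[3.0945, 3.4735]  P^+=[0.9863 0.1758; 0.1758 0.7925]
step 2: x^-=[3.6850, 3.4735]  P^-=[1.2789 0.3255; 0.3255 1.0225]  H_jac=[-0.1354 0.1437]  S=[0.4819]  K=[-0.2624; 0.2134]  nu=[2.0141]  x^+=[3.1565, 3.9033]  P^+=[1.2458 0.3525; 0.3525 1.0006]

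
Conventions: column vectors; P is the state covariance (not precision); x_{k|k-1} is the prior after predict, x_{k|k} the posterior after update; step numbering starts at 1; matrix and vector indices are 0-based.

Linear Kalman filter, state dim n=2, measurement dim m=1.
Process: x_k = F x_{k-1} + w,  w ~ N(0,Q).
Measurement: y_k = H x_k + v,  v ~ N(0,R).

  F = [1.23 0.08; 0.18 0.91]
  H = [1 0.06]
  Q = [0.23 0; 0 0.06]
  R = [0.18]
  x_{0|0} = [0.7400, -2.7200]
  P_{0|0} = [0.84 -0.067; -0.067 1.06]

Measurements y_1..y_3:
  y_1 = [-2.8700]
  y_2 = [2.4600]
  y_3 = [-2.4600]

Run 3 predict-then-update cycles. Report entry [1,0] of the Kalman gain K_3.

K[1,0] = 0.1797

step 1: x^-=[0.6926, -2.3420]  P^-=[1.4944 0.1872; 0.1872 0.9431]  S=[1.7003]  K=[0.8855; 0.1434]  nu=[-3.4221]  x^+=[-2.3378, -2.8326]  P^+=[0.1611 -0.0287; -0.0287 0.9081]
step 2: x^-=[-3.1021, -2.9985]  P^-=[0.4739 0.0693; 0.0693 0.8078]  S=[0.6651]  K=[0.7188; 0.1770]  nu=[5.7420]  x^+=[1.0250, -1.9821]  P^+=[0.1303 -0.0154; -0.0154 0.7870]
step 3: x^-=[1.1022, -1.6192]  P^-=[0.4291 0.0687; 0.0687 0.7109]  S=[0.6199]  K=[0.6989; 0.1797]  nu=[-3.4651]  x^+=[-1.3194, -2.2418]  P^+=[0.1263 -0.0091; -0.0091 0.6909]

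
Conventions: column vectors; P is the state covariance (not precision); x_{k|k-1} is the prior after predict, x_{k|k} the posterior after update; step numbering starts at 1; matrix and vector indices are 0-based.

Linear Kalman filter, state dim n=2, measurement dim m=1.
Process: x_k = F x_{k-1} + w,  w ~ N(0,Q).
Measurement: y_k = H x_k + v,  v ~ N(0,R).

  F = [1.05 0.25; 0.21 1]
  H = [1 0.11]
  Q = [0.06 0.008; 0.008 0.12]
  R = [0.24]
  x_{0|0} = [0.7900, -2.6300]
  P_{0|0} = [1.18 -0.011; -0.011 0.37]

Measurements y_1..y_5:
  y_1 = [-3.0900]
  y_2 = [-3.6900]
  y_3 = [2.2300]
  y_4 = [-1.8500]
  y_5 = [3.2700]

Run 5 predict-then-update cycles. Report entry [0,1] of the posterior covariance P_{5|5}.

P_post[0,1] = 0.0822

step 1: x^-=[0.1720, -2.4641]  P^-=[1.3783 0.3486; 0.3486 0.5374]  S=[1.7015]  K=[0.8326; 0.2396]  nu=[-2.9909]  x^+=[-2.3182, -3.1807]  P^+=[0.1988 0.0091; 0.0091 0.4397]
step 2: x^-=[-3.2293, -3.6676]  P^-=[0.3115 0.1718; 0.1718 0.5723]  S=[0.5962]  K=[0.5541; 0.3938]  nu=[-0.0572]  x^+=[-3.2610, -3.6901]  P^+=[0.1284 0.0417; 0.0417 0.4799]
step 3: x^-=[-4.3466, -4.3749]  P^-=[0.2535 0.2023; 0.2023 0.6231]  S=[0.5455]  K=[0.5054; 0.4965]  nu=[7.0579]  x^+=[-0.7794, -0.8709]  P^+=[0.1141 0.0654; 0.0654 0.4886]
step 4: x^-=[-1.0361, -1.0346]  P^-=[0.2507 0.2274; 0.2274 0.6411]  S=[0.5485]  K=[0.5027; 0.5432]  nu=[-0.7001]  x^+=[-1.3880, -1.4149]  P^+=[0.1121 0.0777; 0.0777 0.4793]
step 5: x^-=[-1.8111, -1.7064]  P^-=[0.2543 0.2381; 0.2381 0.6368]  S=[0.5544]  K=[0.5060; 0.5559]  nu=[5.2688]  x^+=[0.8547, 1.2226]  P^+=[0.1124 0.0822; 0.0822 0.4655]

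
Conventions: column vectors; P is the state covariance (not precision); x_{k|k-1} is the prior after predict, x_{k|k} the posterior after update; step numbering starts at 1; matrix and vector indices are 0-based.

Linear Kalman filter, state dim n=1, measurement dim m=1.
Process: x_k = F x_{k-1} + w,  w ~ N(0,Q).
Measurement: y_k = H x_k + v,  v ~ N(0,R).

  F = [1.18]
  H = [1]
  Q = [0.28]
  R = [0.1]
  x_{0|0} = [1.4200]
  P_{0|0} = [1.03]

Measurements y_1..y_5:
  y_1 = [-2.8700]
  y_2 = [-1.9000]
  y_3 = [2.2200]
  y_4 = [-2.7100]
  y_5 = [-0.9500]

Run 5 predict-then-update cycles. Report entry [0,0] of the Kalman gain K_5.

step 1: x^-=[1.6756]  P^-=[1.7142]  S=[1.8142]  K=[0.9449]  nu=[-4.5456]  x^+=[-2.6194]  P^+=[0.0945]
step 2: x^-=[-3.0909]  P^-=[0.4116]  S=[0.5116]  K=[0.8045]  nu=[1.1909]  x^+=[-2.1328]  P^+=[0.0805]
step 3: x^-=[-2.5167]  P^-=[0.3920]  S=[0.4920]  K=[0.7968]  nu=[4.7367]  x^+=[1.2573]  P^+=[0.0797]
step 4: x^-=[1.4836]  P^-=[0.3909]  S=[0.4909]  K=[0.7963]  nu=[-4.1936]  x^+=[-1.8558]  P^+=[0.0796]
step 5: x^-=[-2.1898]  P^-=[0.3909]  S=[0.4909]  K=[0.7963]  nu=[1.2398]  x^+=[-1.2026]  P^+=[0.0796]

K[0,0] = 0.7963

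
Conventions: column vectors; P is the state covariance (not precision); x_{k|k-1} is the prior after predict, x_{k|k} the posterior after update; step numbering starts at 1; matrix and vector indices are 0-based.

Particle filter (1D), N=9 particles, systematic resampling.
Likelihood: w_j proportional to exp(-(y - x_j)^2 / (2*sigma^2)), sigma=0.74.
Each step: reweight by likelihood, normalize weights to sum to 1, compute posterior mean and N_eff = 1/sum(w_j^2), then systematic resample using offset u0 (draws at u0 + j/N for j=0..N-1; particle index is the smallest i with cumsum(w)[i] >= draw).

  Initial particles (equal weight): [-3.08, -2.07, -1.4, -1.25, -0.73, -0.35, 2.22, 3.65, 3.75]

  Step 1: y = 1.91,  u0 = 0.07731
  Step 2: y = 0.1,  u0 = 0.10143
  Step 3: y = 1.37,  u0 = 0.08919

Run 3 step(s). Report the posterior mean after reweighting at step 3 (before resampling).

step 1: w=[0.0000, 0.0000, 0.0000, 0.0001, 0.0017, 0.0091, 0.8844, 0.0608, 0.0439]  mean=2.3453  Neff=1.2693  idx=[6, 6, 6, 6, 6, 6, 6, 6, 8]
step 2: w=[0.1250, 0.1250, 0.1250, 0.1250, 0.1250, 0.1250, 0.1250, 0.1250, 0.0000]  mean=2.2201  Neff=8.0006  idx=[0, 1, 2, 3, 4, 5, 6, 7, 7]
step 3: w=[0.1111, 0.1111, 0.1111, 0.1111, 0.1111, 0.1111, 0.1111, 0.1111, 0.1111]  mean=2.2200  Neff=9.0000  idx=[0, 1, 2, 3, 4, 5, 6, 7, 8]

post_mean = 2.2200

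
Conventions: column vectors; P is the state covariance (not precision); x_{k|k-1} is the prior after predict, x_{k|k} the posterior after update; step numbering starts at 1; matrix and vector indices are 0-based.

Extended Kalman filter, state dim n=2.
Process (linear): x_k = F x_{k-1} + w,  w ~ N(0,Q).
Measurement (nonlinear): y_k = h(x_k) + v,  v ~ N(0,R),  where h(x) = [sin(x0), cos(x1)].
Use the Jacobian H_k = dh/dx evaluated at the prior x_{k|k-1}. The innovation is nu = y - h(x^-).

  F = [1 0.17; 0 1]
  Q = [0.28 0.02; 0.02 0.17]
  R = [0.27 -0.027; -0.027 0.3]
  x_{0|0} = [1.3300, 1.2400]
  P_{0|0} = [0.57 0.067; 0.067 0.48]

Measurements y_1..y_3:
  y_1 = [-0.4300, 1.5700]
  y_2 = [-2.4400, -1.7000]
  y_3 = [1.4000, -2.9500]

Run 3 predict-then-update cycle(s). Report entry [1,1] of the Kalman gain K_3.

K[1,1] = -0.6173

step 1: x^-=[1.5408, 1.2400]  P^-=[0.8867 0.1686; 0.1686 0.6500]  H_jac=[0.0300 0.0000; 0.0000 -0.9458]  S=[0.2708 -0.0318; -0.0318 0.8814]  K=[0.0773 -0.1781; -0.0635 -0.6997]  nu=[-1.4296, 1.2452]  x^+=[1.2085, 0.4594]  P^+=[0.8562 0.0587; 0.0587 0.2201]
step 2: x^-=[1.2866, 0.4594]  P^-=[1.1625 0.1161; 0.1161 0.3901]  H_jac=[0.2804 0.0000; 0.0000 -0.4434]  S=[0.3614 -0.0414; -0.0414 0.3767]  K=[0.8976 -0.0380; 0.0379 -0.4550]  nu=[-3.3999, -2.5963]  x^+=[-1.6665, 1.5119]  P^+=[0.8680 0.0803; 0.0803 0.3102]
step 3: x^-=[-1.4095, 1.5119]  P^-=[1.1843 0.1531; 0.1531 0.4802]  H_jac=[0.1606 0.0000; 0.0000 -0.9983]  S=[0.3005 -0.0515; -0.0515 0.7785]  K=[0.6060 -0.1562; -0.0241 -0.6173]  nu=[2.3870, -3.0089]  x^+=[0.5069, 3.3119]  P^+=[1.0452 0.0633; 0.0633 0.1849]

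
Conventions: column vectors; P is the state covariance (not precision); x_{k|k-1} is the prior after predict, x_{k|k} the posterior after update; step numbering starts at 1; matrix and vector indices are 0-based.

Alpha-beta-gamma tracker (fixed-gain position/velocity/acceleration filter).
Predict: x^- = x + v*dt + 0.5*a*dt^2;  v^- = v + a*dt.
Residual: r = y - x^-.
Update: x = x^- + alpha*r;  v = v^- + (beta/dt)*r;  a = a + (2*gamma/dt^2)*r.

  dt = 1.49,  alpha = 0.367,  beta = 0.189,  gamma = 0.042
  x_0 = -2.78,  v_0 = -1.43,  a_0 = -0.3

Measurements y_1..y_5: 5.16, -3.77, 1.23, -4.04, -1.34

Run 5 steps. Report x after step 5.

x_post = -1.9179

step 1: x_pred=-5.2437  r=10.4037  x^+=-1.4256  v^+=-0.5573  a^+=0.0936
step 2: x_pred=-2.1520  r=-1.6180  x^+=-2.7458  v^+=-0.6230  a^+=0.0324
step 3: x_pred=-3.6382  r=4.8682  x^+=-1.8516  v^+=0.0428  a^+=0.2166
step 4: x_pred=-1.5474  r=-2.4926  x^+=-2.4622  v^+=0.0493  a^+=0.1223
step 5: x_pred=-2.2529  r=0.9129  x^+=-1.9179  v^+=0.3474  a^+=0.1568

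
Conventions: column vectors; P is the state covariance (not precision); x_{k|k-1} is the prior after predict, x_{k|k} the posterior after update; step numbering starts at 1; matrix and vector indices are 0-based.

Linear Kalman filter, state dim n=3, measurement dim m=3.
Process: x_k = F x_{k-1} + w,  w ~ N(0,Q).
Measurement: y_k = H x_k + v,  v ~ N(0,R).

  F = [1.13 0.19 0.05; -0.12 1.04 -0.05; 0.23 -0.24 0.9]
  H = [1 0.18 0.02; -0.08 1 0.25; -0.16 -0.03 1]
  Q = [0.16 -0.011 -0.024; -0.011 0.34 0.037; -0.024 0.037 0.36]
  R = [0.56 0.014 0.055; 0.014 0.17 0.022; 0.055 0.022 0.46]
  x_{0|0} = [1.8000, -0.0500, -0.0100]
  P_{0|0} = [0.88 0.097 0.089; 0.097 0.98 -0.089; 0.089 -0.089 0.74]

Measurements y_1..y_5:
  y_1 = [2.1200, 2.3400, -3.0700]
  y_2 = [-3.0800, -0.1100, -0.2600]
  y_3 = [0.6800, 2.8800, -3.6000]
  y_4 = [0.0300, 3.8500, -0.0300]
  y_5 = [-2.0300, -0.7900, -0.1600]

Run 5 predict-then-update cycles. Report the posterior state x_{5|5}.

step 1: x^-=[2.0240, -0.2675, 0.4170]  P^-=[1.3709 0.1639 0.2486; 0.1639 1.4006 -0.3342; 0.2486 -0.3342 1.1270]  S=[2.0433 0.3637 0.0289; 0.3637 1.4465 -0.1081; 0.0289 -0.1081 1.5654]  K=[0.7052 -0.0971 -0.0041; 0.0474 0.8747 -0.1976; 0.0974 -0.0224 0.6976]  nu=[0.1358, 2.6652, -3.1712]  x^+=[1.8741, 2.6968, -1.8416]  P^+=[0.3913 0.0002 0.0974; 0.0002 0.1611 -0.0642; 0.0974 -0.0642 0.3394]
step 2: x^-=[2.5380, 2.6718, -1.8736]  P^-=[0.6762 -0.0416 0.1755; -0.0416 0.5285 -0.1017; 0.1755 -0.1017 0.7329]  S=[1.2449 0.0547 0.1178; 0.0547 0.6974 0.0826; 0.1178 0.0826 1.1602]  K=[0.5440 -0.1184 0.0123; 0.0230 0.7422 -0.1507; 0.0804 0.0194 0.6006]  nu=[-6.0615, -2.1104, 2.0998]  x^+=[-0.4837, 0.6495, -1.1406]  P^+=[0.3035 -0.0083 0.0813; -0.0083 0.1348 -0.0490; 0.0813 -0.0490 0.2926]
step 3: x^-=[-0.4802, 0.7906, -1.2937]  P^-=[0.5579 -0.0430 0.1396; -0.0430 0.4990 -0.0766; 0.1396 -0.0766 0.6766]  S=[1.1239 0.0499 0.1045; 0.0499 0.6779 0.0973; 0.1045 0.0973 1.1109]  K=[0.4962 -0.1157 0.0099; 0.0211 0.7319 -0.1423; 0.0685 0.0315 0.5819]  nu=[1.0438, 2.3744, -2.3594]  x^+=[-0.2605, 2.8861, -2.5203]  P^+=[0.2769 -0.0087 0.0734; -0.0087 0.1323 -0.0456; 0.0734 -0.0456 0.2825]
step 4: x^-=[0.1280, 3.1589, -3.0209]  P^-=[0.5227 -0.0397 0.1248; -0.0397 0.4956 -0.0707; 0.1248 -0.0707 0.6621]  S=[1.0893 0.0520 0.0960; 0.0520 0.6763 0.1004; 0.0960 0.1004 1.0999]  K=[0.4804 -0.1123 0.0068; 0.0217 0.7305 -0.1407; 0.0625 0.0349 0.5771]  nu=[-0.6062, 1.4566, 3.1061]  x^+=[-0.3055, 3.7729, -1.2153]  P^+=[0.2679 -0.0082 0.0697; -0.0082 0.1319 -0.0448; 0.0697 -0.0448 0.2795]
step 5: x^-=[0.3109, 4.0213, -2.0695]  P^-=[0.5111 -0.0377 0.1186; -0.0377 0.4948 -0.0689; 0.1186 -0.0689 0.6573]  S=[1.0780 0.0533 0.0918; 0.0533 0.6760 0.1013; 0.0918 0.1013 1.0966]  K=[0.4750 -0.1106 0.0051; 0.0222 0.7302 -0.1402; 0.0599 0.0361 0.5756]  nu=[-3.0233, -4.2690, 2.0799]  x^+=[-0.6426, 0.5452, -1.2077]  P^+=[0.2648 -0.0079 0.0682; -0.0079 0.1319 -0.0445; 0.0682 -0.0445 0.2784]

x_post = [-0.6426, 0.5452, -1.2077]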